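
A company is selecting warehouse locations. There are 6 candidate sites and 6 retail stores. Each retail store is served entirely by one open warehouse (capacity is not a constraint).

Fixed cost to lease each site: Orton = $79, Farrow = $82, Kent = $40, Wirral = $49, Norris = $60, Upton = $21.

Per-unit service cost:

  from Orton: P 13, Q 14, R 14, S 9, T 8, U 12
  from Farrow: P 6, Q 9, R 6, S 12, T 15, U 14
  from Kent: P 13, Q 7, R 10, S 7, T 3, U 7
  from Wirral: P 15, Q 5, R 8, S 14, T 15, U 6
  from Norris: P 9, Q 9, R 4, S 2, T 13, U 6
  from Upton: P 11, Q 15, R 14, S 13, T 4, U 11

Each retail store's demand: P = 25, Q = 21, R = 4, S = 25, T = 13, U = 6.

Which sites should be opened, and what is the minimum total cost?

Open Kent and Norris; minimum total cost 613.

For any fixed open set, each retail store goes to its cheapest open site; total = fixed + service.
{Kent, Norris}: P→Norris 9·25=225, Q→Kent 7·21=147, R→Norris 4·4=16, S→Norris 2·25=50, T→Kent 3·13=39, U→Norris 6·6=36. Service 513; fixed 100; total 613.
{Wirral, Norris, Upton}: P→Norris 9·25=225, Q→Wirral 5·21=105, R→Norris 4·4=16, S→Norris 2·25=50, T→Upton 4·13=52, U→Wirral 6·6=36. Service 484; fixed 130; total 614.
{Farrow, Kent, Norris}: P→Farrow 6·25=150, Q→Kent 7·21=147, R→Norris 4·4=16, S→Norris 2·25=50, T→Kent 3·13=39, U→Norris 6·6=36. Service 438; fixed 182; total 620.
{Orton, Farrow, Kent, Wirral, Norris, Upton}: P→Farrow 6·25=150, Q→Wirral 5·21=105, R→Norris 4·4=16, S→Norris 2·25=50, T→Kent 3·13=39, U→Wirral 6·6=36. Service 396; fixed 331; total 727.
No other subset beats 613.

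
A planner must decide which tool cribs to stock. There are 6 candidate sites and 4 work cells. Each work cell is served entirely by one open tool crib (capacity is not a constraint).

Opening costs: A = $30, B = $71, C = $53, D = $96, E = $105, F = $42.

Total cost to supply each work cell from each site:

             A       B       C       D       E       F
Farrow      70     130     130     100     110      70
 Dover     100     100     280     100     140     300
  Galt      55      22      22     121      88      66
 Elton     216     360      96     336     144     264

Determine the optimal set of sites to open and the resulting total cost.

For any fixed open set, each work cell goes to its cheapest open site; total = fixed + service.
{A, C}: Farrow→A 70, Dover→A 100, Galt→C 22, Elton→C 96. Service 288; fixed 83; total 371.
{A, C, F}: service 288 + fixed 125 = 413
{A, B, C}: service 288 + fixed 154 = 442
{A, B, C, D, E, F}: service 288 + fixed 397 = 685
No other subset beats 371.

Open A and C; minimum total cost 371.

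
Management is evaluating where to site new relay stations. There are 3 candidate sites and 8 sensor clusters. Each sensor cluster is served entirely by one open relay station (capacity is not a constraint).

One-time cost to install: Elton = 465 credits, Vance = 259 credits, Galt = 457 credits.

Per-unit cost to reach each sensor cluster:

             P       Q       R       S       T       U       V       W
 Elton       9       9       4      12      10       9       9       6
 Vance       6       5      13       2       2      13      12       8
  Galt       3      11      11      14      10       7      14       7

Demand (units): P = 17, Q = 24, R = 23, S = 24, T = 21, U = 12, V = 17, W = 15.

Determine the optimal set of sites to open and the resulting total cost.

For any fixed open set, each sensor cluster goes to its cheapest open site; total = fixed + service.
{Vance}: P→Vance 6·17=102, Q→Vance 5·24=120, R→Vance 13·23=299, S→Vance 2·24=48, T→Vance 2·21=42, U→Vance 13·12=156, V→Vance 12·17=204, W→Vance 8·15=120. Service 1091; fixed 259; total 1350.
{Elton, Vance}: service 755 + fixed 724 = 1479
{Vance, Galt}: P→Galt 3·17=51, Q→Vance 5·24=120, R→Galt 11·23=253, S→Vance 2·24=48, T→Vance 2·21=42, U→Galt 7·12=84, V→Vance 12·17=204, W→Galt 7·15=105. Service 907; fixed 716; total 1623.
{Elton, Vance, Galt}: service 680 + fixed 1181 = 1861
(All 7 nonempty subsets were checked; Vance only is lowest.)

Open Vance only; minimum total cost 1350.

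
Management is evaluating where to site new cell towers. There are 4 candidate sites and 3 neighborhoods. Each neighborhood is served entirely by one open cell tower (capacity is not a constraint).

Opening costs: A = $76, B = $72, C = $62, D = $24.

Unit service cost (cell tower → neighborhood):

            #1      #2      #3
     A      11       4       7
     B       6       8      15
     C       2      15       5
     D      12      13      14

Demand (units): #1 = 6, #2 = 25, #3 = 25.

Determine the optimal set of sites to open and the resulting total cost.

For any fixed open set, each neighborhood goes to its cheapest open site; total = fixed + service.
{A, C}: #1→C 2·6=12, #2→A 4·25=100, #3→C 5·25=125. Service 237; fixed 138; total 375.
{A, C, D}: service 237 + fixed 162 = 399
{A}: service 341 + fixed 76 = 417
{A, B, C, D}: service 237 + fixed 234 = 471
(All 15 nonempty subsets were checked; A and C is lowest.)

Open A and C; minimum total cost 375.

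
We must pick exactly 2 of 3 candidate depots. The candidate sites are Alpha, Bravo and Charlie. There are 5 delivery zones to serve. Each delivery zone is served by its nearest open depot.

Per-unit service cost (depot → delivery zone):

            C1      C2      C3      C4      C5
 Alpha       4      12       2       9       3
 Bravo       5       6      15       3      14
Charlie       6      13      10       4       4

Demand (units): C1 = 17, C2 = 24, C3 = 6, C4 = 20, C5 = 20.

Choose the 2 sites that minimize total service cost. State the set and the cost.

With exactly 2 open, each delivery zone uses its cheapest among the chosen.
{Alpha, Bravo}: C1→Alpha 4·17=68, C2→Bravo 6·24=144, C3→Alpha 2·6=12, C4→Bravo 3·20=60, C5→Alpha 3·20=60. Service cost 344.
{Bravo, Charlie}: service cost 429
{Alpha, Charlie}: service cost 508
Among all 3 size-2 choices, {Alpha, Bravo} is lowest.

Choose Alpha and Bravo; total service cost 344.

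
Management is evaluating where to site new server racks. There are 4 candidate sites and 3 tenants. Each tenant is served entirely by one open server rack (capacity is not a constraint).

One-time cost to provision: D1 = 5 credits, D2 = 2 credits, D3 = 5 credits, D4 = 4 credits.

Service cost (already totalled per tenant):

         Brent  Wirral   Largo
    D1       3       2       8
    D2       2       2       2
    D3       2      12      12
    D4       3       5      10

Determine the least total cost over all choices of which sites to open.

For any fixed open set, each tenant goes to its cheapest open site; total = fixed + service.
{D2}: Brent→D2 2, Wirral→D2 2, Largo→D2 2. Service 6; fixed 2; total 8.
{D2, D4}: Brent→D2 2, Wirral→D2 2, Largo→D2 2. Service 6; fixed 6; total 12.
{D1, D2}: service 6 + fixed 7 = 13
{D1, D2, D3, D4}: service 6 + fixed 16 = 22
(All 15 nonempty subsets were checked; D2 only is lowest.)

Minimum total cost: 8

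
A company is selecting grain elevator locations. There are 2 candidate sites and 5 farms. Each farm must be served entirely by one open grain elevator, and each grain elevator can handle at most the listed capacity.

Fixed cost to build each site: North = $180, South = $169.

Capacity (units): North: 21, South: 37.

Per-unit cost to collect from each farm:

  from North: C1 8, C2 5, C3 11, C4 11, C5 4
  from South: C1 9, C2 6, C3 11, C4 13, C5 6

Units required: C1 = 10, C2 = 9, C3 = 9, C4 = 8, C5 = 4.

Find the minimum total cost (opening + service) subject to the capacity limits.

Minimum total cost: 687

Open {North, South}: C1→South 9·10=90, C2→North 5·9=45, C3→South 11·9=99, C4→North 11·8=88, C5→North 4·4=16.
Loads: North carries 21/21, South carries 19/37. Service 338; fixed 349; total 687.
Next best feasible plan costs 694.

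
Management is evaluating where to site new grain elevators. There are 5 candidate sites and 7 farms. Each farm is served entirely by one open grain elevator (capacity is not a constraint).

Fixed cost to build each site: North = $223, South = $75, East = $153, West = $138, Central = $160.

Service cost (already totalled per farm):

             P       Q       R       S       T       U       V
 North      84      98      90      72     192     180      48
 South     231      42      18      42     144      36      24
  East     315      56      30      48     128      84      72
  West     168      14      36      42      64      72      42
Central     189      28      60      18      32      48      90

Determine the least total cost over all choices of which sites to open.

For any fixed open set, each farm goes to its cheapest open site; total = fixed + service.
{West}: P→West 168, Q→West 14, R→West 36, S→West 42, T→West 64, U→West 72, V→West 42. Service 438; fixed 138; total 576.
{South, West}: P→West 168, Q→West 14, R→South 18, S→South 42, T→West 64, U→South 36, V→South 24. Service 366; fixed 213; total 579.
{South, Central}: service 345 + fixed 235 = 580
{North, South, East, West, Central}: P→North 84, Q→West 14, R→South 18, S→Central 18, T→Central 32, U→South 36, V→South 24. Service 226; fixed 749; total 975.
No other subset beats 576.

Minimum total cost: 576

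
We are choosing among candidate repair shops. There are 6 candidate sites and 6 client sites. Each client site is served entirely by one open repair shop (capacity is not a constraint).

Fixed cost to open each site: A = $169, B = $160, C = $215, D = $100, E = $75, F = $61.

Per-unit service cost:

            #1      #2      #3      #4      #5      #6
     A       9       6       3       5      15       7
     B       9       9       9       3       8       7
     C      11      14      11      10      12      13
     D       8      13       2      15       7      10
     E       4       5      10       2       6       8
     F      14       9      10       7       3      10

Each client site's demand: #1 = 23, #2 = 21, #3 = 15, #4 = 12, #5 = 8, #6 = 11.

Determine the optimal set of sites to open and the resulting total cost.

For any fixed open set, each client site goes to its cheapest open site; total = fixed + service.
{D, E}: #1→E 4·23=92, #2→E 5·21=105, #3→D 2·15=30, #4→E 2·12=24, #5→E 6·8=48, #6→E 8·11=88. Service 387; fixed 175; total 562.
{E}: #1→E 4·23=92, #2→E 5·21=105, #3→E 10·15=150, #4→E 2·12=24, #5→E 6·8=48, #6→E 8·11=88. Service 507; fixed 75; total 582.
{D, E, F}: #1→E 4·23=92, #2→E 5·21=105, #3→D 2·15=30, #4→E 2·12=24, #5→F 3·8=24, #6→E 8·11=88. Service 363; fixed 236; total 599.
{A, B, C, D, E, F}: #1→E 4·23=92, #2→E 5·21=105, #3→D 2·15=30, #4→E 2·12=24, #5→F 3·8=24, #6→A 7·11=77. Service 352; fixed 780; total 1132.
No other subset beats 562.

Open D and E; minimum total cost 562.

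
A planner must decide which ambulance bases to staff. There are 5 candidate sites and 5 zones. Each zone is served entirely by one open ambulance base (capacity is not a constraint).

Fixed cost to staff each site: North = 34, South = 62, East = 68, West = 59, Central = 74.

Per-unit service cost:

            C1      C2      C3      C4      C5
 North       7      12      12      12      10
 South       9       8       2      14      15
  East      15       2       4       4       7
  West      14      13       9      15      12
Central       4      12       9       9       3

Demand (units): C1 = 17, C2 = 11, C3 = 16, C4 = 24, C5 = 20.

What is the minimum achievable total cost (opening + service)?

For any fixed open set, each zone goes to its cheapest open site; total = fixed + service.
{East, Central}: C1→Central 4·17=68, C2→East 2·11=22, C3→East 4·16=64, C4→East 4·24=96, C5→Central 3·20=60. Service 310; fixed 142; total 452.
{South, East, Central}: service 278 + fixed 204 = 482
{North, East, Central}: service 310 + fixed 176 = 486
{North, South, East, West, Central}: service 278 + fixed 297 = 575
No other subset beats 452.

Minimum total cost: 452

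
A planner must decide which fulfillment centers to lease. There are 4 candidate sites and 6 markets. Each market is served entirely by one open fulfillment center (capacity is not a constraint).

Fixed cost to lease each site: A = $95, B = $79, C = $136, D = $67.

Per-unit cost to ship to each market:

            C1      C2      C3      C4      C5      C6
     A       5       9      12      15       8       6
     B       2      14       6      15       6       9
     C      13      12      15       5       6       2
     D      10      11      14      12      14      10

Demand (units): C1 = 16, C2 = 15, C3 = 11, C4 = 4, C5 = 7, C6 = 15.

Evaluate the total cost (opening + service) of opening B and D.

Total cost: 634

Each market is assigned to its cheapest site among the open ones.
{B, D}: C1→B 2·16=32, C2→D 11·15=165, C3→B 6·11=66, C4→D 12·4=48, C5→B 6·7=42, C6→B 9·15=135. Service 488; fixed 146; total 634.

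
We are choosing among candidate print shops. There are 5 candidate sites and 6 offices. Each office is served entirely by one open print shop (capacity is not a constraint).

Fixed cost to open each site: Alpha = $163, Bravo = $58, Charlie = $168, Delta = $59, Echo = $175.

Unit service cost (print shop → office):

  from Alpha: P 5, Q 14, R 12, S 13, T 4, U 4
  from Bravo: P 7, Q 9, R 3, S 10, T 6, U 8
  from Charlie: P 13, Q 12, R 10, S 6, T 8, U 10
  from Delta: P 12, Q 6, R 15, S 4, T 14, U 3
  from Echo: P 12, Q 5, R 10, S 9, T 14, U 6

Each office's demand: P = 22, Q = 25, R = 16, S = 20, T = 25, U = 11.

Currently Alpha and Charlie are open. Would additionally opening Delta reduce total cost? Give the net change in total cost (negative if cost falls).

Yes — net change −142 (cost falls by 142).

Current service cost with {Alpha, Charlie}: 834.
Adding Delta: each office re-picks its cheapest; new service cost 633, saving 201.
Extra fixed cost: 59. Net change = 59 − 201 = -142.
(Totals: 1165 → 1023.)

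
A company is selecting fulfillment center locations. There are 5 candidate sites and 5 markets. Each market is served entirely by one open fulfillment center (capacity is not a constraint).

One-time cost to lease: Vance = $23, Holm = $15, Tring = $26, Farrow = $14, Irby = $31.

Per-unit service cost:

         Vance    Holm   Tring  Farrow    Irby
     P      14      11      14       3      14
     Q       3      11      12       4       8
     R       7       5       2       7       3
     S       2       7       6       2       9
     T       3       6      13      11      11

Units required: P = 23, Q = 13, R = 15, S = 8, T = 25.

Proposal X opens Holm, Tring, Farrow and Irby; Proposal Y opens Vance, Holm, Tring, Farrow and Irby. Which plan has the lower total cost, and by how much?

Proposal Y is cheaper by 65.

Proposal X: {Holm, Tring, Farrow, Irby}: P→Farrow 3·23=69, Q→Farrow 4·13=52, R→Tring 2·15=30, S→Farrow 2·8=16, T→Holm 6·25=150. Service 317; fixed 86; total 403.
Proposal Y: {Vance, Holm, Tring, Farrow, Irby}: P→Farrow 3·23=69, Q→Vance 3·13=39, R→Tring 2·15=30, S→Vance 2·8=16, T→Vance 3·25=75. Service 229; fixed 109; total 338.
Difference: |403 − 338| = 65.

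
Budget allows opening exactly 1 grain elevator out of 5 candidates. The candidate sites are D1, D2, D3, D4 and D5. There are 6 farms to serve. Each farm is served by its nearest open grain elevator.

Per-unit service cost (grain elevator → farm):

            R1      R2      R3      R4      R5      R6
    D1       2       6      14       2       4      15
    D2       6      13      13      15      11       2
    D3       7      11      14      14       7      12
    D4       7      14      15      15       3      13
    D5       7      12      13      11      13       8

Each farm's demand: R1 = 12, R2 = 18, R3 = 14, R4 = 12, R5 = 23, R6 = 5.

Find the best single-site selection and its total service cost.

With exactly 1 open, each farm uses its cheapest among the chosen.
{D1}: R1→D1 2·12=24, R2→D1 6·18=108, R3→D1 14·14=196, R4→D1 2·12=24, R5→D1 4·23=92, R6→D1 15·5=75. Service cost 519.
{D4}: service cost 860
{D3}: service cost 867
Among all 5 size-1 choices, {D1} is lowest.

Choose D1 only; total service cost 519.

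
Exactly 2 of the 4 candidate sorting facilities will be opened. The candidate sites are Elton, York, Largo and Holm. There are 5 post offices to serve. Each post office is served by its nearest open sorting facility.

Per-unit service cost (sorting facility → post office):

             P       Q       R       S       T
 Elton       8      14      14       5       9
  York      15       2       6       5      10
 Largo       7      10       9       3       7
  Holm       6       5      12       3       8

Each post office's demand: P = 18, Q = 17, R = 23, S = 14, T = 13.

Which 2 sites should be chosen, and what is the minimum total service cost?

Choose York and Holm; total service cost 426.

With exactly 2 open, each post office uses its cheapest among the chosen.
{York, Holm}: P→Holm 6·18=108, Q→York 2·17=34, R→York 6·23=138, S→Holm 3·14=42, T→Holm 8·13=104. Service cost 426.
{York, Largo}: service cost 431
{Elton, York}: service cost 503
Among all 6 size-2 choices, {York, Holm} is lowest.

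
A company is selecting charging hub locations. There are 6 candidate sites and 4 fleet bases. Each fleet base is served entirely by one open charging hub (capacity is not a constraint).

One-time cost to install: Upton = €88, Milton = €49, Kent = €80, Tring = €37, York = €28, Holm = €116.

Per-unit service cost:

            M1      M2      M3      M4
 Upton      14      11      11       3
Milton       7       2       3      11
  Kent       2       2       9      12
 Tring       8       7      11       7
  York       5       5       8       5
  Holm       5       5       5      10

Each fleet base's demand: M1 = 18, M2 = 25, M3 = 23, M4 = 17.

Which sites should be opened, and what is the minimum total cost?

Open Milton and York; minimum total cost 371.

For any fixed open set, each fleet base goes to its cheapest open site; total = fixed + service.
{Milton, York}: M1→York 5·18=90, M2→Milton 2·25=50, M3→Milton 3·23=69, M4→York 5·17=85. Service 294; fixed 77; total 371.
{Milton, Kent, York}: M1→Kent 2·18=36, M2→Milton 2·25=50, M3→Milton 3·23=69, M4→York 5·17=85. Service 240; fixed 157; total 397.
{Milton, Tring, York}: M1→York 5·18=90, M2→Milton 2·25=50, M3→Milton 3·23=69, M4→York 5·17=85. Service 294; fixed 114; total 408.
{Upton, Milton, Kent, Tring, York, Holm}: service 206 + fixed 398 = 604
No other subset beats 371.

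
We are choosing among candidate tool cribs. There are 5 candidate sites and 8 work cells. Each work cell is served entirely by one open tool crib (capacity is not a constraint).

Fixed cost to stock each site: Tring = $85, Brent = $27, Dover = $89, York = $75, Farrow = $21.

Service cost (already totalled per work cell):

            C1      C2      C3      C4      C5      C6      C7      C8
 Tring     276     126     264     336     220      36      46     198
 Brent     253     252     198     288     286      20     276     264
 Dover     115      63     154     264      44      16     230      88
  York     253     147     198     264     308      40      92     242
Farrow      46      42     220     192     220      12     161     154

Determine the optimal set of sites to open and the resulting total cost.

For any fixed open set, each work cell goes to its cheapest open site; total = fixed + service.
{Tring, Dover, Farrow}: C1→Farrow 46, C2→Farrow 42, C3→Dover 154, C4→Farrow 192, C5→Dover 44, C6→Farrow 12, C7→Tring 46, C8→Dover 88. Service 624; fixed 195; total 819.
{Tring, Brent, Dover, Farrow}: C1→Farrow 46, C2→Farrow 42, C3→Dover 154, C4→Farrow 192, C5→Dover 44, C6→Farrow 12, C7→Tring 46, C8→Dover 88. Service 624; fixed 222; total 846.
{Dover, Farrow}: service 739 + fixed 110 = 849
{Tring, Brent, Dover, York, Farrow}: C1→Farrow 46, C2→Farrow 42, C3→Dover 154, C4→Farrow 192, C5→Dover 44, C6→Farrow 12, C7→Tring 46, C8→Dover 88. Service 624; fixed 297; total 921.
No other subset beats 819.

Open Tring, Dover and Farrow; minimum total cost 819.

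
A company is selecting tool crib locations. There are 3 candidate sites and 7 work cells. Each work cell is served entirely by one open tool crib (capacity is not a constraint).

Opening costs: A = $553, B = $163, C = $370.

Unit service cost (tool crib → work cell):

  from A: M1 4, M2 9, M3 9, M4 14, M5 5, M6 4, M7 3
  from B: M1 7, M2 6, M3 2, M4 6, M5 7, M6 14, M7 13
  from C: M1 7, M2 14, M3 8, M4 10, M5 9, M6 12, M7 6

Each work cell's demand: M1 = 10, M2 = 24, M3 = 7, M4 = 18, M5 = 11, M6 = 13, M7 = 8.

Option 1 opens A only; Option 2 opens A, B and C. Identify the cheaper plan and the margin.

Option 1 is cheaper by 268.

Option 1: {A}: M1→A 4·10=40, M2→A 9·24=216, M3→A 9·7=63, M4→A 14·18=252, M5→A 5·11=55, M6→A 4·13=52, M7→A 3·8=24. Service 702; fixed 553; total 1255.
Option 2: {A, B, C}: M1→A 4·10=40, M2→B 6·24=144, M3→B 2·7=14, M4→B 6·18=108, M5→A 5·11=55, M6→A 4·13=52, M7→A 3·8=24. Service 437; fixed 1086; total 1523.
Difference: |1255 − 1523| = 268.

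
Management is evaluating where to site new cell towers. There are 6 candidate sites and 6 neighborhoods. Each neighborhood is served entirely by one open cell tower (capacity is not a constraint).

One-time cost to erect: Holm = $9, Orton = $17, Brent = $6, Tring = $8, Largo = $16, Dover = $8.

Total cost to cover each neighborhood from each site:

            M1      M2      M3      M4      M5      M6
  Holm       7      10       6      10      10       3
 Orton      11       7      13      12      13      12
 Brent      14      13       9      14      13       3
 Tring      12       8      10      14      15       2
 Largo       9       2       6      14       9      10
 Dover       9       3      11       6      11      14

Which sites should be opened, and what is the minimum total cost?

Open Holm and Dover; minimum total cost 52.

For any fixed open set, each neighborhood goes to its cheapest open site; total = fixed + service.
{Holm, Dover}: M1→Holm 7, M2→Dover 3, M3→Holm 6, M4→Dover 6, M5→Holm 10, M6→Holm 3. Service 35; fixed 17; total 52.
{Holm}: service 46 + fixed 9 = 55
{Brent, Dover}: M1→Dover 9, M2→Dover 3, M3→Brent 9, M4→Dover 6, M5→Dover 11, M6→Brent 3. Service 41; fixed 14; total 55.
{Holm, Orton, Brent, Tring, Largo, Dover}: M1→Holm 7, M2→Largo 2, M3→Holm 6, M4→Dover 6, M5→Largo 9, M6→Tring 2. Service 32; fixed 64; total 96.
No other subset beats 52.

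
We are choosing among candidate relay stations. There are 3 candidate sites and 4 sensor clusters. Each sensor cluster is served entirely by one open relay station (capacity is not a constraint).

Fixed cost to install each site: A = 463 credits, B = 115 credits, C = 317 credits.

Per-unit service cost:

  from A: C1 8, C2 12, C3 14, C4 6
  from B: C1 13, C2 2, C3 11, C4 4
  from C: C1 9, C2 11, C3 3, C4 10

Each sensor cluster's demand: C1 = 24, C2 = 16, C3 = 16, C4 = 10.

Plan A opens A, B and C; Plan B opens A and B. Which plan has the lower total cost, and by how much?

Plan B is cheaper by 189.

Plan A: {A, B, C}: C1→A 8·24=192, C2→B 2·16=32, C3→C 3·16=48, C4→B 4·10=40. Service 312; fixed 895; total 1207.
Plan B: {A, B}: C1→A 8·24=192, C2→B 2·16=32, C3→B 11·16=176, C4→B 4·10=40. Service 440; fixed 578; total 1018.
Difference: |1207 − 1018| = 189.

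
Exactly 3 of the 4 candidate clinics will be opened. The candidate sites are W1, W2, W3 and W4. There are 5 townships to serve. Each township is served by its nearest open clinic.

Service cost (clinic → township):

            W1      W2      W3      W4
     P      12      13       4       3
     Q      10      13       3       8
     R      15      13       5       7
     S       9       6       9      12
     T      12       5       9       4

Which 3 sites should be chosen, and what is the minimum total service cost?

Choose W2, W3 and W4; total service cost 21.

With exactly 3 open, each township uses its cheapest among the chosen.
{W2, W3, W4}: P→W4 3, Q→W3 3, R→W3 5, S→W2 6, T→W4 4. Service cost 21.
{W1, W2, W3}: service cost 23
{W1, W3, W4}: service cost 24
Among all 4 size-3 choices, {W2, W3, W4} is lowest.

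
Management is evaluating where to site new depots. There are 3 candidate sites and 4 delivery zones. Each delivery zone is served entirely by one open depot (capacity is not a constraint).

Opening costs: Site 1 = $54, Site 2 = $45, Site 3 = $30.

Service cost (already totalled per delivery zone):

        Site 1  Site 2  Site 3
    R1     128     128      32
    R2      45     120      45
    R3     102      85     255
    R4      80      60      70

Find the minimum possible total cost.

Minimum total cost: 297

For any fixed open set, each delivery zone goes to its cheapest open site; total = fixed + service.
{Site 2, Site 3}: R1→Site 3 32, R2→Site 3 45, R3→Site 2 85, R4→Site 2 60. Service 222; fixed 75; total 297.
{Site 1, Site 3}: R1→Site 3 32, R2→Site 1 45, R3→Site 1 102, R4→Site 3 70. Service 249; fixed 84; total 333.
{Site 1, Site 2, Site 3}: service 222 + fixed 129 = 351
{Site 3}: service 402 + fixed 30 = 432
(All 7 nonempty subsets were checked; Site 2 and Site 3 is lowest.)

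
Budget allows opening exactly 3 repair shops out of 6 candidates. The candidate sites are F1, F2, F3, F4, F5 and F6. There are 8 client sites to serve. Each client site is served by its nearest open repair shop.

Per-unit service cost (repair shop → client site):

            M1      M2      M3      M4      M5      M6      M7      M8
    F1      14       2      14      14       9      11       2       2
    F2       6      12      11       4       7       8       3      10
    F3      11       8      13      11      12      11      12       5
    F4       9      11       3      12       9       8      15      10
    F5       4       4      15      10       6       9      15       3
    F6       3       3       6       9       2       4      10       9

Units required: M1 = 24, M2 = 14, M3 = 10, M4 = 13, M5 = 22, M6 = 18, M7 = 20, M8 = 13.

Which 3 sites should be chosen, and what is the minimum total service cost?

Choose F1, F2 and F6; total service cost 394.

With exactly 3 open, each client site uses its cheapest among the chosen.
{F1, F2, F6}: M1→F6 3·24=72, M2→F1 2·14=28, M3→F6 6·10=60, M4→F2 4·13=52, M5→F6 2·22=44, M6→F6 4·18=72, M7→F1 2·20=40, M8→F1 2·13=26. Service cost 394.
{F1, F4, F6}: service cost 429
{F2, F5, F6}: service cost 441
Among all 20 size-3 choices, {F1, F2, F6} is lowest.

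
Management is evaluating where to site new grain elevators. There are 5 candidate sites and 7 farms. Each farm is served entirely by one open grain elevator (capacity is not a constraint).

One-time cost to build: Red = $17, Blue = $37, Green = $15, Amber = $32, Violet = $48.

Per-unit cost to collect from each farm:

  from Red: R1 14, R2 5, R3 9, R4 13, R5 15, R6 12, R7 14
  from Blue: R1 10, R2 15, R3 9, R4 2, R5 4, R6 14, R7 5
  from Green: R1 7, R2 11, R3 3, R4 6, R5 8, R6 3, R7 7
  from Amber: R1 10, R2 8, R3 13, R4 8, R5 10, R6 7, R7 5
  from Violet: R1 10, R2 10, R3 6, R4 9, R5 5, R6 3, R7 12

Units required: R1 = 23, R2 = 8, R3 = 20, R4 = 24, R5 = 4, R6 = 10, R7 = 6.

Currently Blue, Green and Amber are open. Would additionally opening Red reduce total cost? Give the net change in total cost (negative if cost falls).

Yes — net change −7 (cost falls by 7).

Current service cost with {Blue, Green, Amber}: 409.
Adding Red: each farm re-picks its cheapest; new service cost 385, saving 24.
Extra fixed cost: 17. Net change = 17 − 24 = -7.
(Totals: 493 → 486.)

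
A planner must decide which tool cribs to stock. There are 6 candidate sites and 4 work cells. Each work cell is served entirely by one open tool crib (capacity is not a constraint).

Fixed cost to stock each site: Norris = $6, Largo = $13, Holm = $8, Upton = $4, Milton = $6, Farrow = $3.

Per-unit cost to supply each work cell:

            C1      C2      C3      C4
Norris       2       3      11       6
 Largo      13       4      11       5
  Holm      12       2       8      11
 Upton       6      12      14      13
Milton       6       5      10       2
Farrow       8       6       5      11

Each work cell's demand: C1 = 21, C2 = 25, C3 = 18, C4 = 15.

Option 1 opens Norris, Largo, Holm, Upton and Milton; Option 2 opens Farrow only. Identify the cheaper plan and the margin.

Option 1 is cheaper by 273.

Option 1: {Norris, Largo, Holm, Upton, Milton}: C1→Norris 2·21=42, C2→Holm 2·25=50, C3→Holm 8·18=144, C4→Milton 2·15=30. Service 266; fixed 37; total 303.
Option 2: {Farrow}: C1→Farrow 8·21=168, C2→Farrow 6·25=150, C3→Farrow 5·18=90, C4→Farrow 11·15=165. Service 573; fixed 3; total 576.
Difference: |303 − 576| = 273.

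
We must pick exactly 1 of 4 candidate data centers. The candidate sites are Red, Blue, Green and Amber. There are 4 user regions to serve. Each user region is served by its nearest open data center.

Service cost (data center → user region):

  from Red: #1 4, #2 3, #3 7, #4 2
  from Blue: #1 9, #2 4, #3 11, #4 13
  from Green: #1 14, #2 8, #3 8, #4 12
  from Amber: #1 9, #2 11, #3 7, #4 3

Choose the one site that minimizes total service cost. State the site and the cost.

With exactly 1 open, each user region uses its cheapest among the chosen.
{Red}: #1→Red 4, #2→Red 3, #3→Red 7, #4→Red 2. Service cost 16.
{Amber}: service cost 30
{Blue}: service cost 37
Among all 4 size-1 choices, {Red} is lowest.

Choose Red only; total service cost 16.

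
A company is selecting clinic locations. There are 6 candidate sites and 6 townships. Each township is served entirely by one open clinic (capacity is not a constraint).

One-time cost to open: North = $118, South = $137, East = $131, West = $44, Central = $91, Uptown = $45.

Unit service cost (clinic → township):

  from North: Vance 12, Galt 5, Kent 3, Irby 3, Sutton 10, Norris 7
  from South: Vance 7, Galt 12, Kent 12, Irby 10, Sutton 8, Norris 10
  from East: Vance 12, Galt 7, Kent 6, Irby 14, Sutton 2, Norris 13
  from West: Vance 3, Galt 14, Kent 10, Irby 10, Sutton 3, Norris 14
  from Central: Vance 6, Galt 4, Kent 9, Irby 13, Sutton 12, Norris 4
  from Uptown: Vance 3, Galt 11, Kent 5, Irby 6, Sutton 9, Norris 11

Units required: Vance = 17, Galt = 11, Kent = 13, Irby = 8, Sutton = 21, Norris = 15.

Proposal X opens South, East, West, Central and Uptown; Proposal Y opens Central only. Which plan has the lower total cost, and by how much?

Proposal X is cheaper by 12.

Proposal X: {South, East, West, Central, Uptown}: Vance→West 3·17=51, Galt→Central 4·11=44, Kent→Uptown 5·13=65, Irby→Uptown 6·8=48, Sutton→East 2·21=42, Norris→Central 4·15=60. Service 310; fixed 448; total 758.
Proposal Y: {Central}: Vance→Central 6·17=102, Galt→Central 4·11=44, Kent→Central 9·13=117, Irby→Central 13·8=104, Sutton→Central 12·21=252, Norris→Central 4·15=60. Service 679; fixed 91; total 770.
Difference: |758 − 770| = 12.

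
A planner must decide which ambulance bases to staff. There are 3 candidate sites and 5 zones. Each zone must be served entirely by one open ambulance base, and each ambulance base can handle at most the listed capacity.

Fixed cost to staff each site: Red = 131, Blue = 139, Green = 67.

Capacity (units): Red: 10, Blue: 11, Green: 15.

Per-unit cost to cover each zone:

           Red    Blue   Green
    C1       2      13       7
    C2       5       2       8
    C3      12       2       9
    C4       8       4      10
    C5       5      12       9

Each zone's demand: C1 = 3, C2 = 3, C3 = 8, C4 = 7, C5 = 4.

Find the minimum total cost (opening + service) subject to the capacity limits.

Open {Blue, Green}: C1→Green 7·3=21, C2→Blue 2·3=6, C3→Blue 2·8=16, C4→Green 10·7=70, C5→Green 9·4=36.
Loads: Blue carries 11/11, Green carries 14/15. Service 149; fixed 206; total 355.
Next best feasible plan costs 369.

Minimum total cost: 355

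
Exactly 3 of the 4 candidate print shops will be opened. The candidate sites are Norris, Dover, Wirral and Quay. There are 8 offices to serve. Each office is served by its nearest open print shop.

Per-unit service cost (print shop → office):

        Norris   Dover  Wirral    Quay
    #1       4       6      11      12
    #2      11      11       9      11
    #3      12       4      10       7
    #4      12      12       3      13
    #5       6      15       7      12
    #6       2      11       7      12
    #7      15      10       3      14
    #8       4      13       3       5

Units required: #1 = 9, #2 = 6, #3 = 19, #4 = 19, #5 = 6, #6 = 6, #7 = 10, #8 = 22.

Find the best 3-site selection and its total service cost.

With exactly 3 open, each office uses its cheapest among the chosen.
{Norris, Dover, Wirral}: #1→Norris 4·9=36, #2→Wirral 9·6=54, #3→Dover 4·19=76, #4→Wirral 3·19=57, #5→Norris 6·6=36, #6→Norris 2·6=12, #7→Wirral 3·10=30, #8→Wirral 3·22=66. Service cost 367.
{Dover, Wirral, Quay}: service cost 421
{Norris, Wirral, Quay}: service cost 424
Among all 4 size-3 choices, {Norris, Dover, Wirral} is lowest.

Choose Norris, Dover and Wirral; total service cost 367.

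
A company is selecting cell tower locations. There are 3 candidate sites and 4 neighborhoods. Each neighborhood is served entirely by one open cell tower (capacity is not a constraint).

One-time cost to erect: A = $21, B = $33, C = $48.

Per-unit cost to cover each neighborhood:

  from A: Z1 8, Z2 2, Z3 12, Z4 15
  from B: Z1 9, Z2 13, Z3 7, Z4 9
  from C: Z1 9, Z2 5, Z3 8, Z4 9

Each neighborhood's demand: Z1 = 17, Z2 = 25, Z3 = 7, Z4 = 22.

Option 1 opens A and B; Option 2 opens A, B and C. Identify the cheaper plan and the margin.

Option 1 is cheaper by 48.

Option 1: {A, B}: Z1→A 8·17=136, Z2→A 2·25=50, Z3→B 7·7=49, Z4→B 9·22=198. Service 433; fixed 54; total 487.
Option 2: {A, B, C}: Z1→A 8·17=136, Z2→A 2·25=50, Z3→B 7·7=49, Z4→B 9·22=198. Service 433; fixed 102; total 535.
Difference: |487 − 535| = 48.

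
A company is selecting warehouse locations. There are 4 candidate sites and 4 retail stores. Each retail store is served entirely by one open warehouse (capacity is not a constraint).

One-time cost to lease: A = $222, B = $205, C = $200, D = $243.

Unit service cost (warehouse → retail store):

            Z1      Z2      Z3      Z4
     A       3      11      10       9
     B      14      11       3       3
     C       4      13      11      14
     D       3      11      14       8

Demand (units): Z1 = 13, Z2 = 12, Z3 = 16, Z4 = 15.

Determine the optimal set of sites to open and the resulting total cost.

Open B only; minimum total cost 612.

For any fixed open set, each retail store goes to its cheapest open site; total = fixed + service.
{B}: Z1→B 14·13=182, Z2→B 11·12=132, Z3→B 3·16=48, Z4→B 3·15=45. Service 407; fixed 205; total 612.
{B, C}: service 277 + fixed 405 = 682
{A}: service 466 + fixed 222 = 688
{A, B, C, D}: service 264 + fixed 870 = 1134
No other subset beats 612.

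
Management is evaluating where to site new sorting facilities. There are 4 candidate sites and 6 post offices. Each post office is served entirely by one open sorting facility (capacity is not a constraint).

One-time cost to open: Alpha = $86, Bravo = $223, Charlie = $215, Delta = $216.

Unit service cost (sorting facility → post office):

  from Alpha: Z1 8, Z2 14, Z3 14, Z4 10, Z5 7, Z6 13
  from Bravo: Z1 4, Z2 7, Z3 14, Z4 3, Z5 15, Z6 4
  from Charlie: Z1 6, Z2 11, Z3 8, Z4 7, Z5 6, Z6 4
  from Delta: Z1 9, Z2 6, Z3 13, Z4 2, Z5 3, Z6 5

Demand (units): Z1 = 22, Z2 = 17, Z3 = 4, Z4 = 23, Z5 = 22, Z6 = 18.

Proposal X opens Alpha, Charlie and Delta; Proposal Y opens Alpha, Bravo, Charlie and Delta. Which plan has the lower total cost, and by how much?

Proposal X: {Alpha, Charlie, Delta}: Z1→Charlie 6·22=132, Z2→Delta 6·17=102, Z3→Charlie 8·4=32, Z4→Delta 2·23=46, Z5→Delta 3·22=66, Z6→Charlie 4·18=72. Service 450; fixed 517; total 967.
Proposal Y: {Alpha, Bravo, Charlie, Delta}: Z1→Bravo 4·22=88, Z2→Delta 6·17=102, Z3→Charlie 8·4=32, Z4→Delta 2·23=46, Z5→Delta 3·22=66, Z6→Bravo 4·18=72. Service 406; fixed 740; total 1146.
Difference: |967 − 1146| = 179.

Proposal X is cheaper by 179.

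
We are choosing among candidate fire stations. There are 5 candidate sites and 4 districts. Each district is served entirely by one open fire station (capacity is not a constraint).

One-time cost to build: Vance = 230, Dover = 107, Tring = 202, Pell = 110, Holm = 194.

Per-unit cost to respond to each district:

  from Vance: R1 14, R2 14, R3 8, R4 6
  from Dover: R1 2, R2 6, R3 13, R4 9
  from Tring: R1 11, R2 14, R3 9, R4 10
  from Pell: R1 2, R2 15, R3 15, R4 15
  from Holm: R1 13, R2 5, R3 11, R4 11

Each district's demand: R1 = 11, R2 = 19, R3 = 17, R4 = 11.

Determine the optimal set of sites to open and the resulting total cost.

Open Dover only; minimum total cost 563.

For any fixed open set, each district goes to its cheapest open site; total = fixed + service.
{Dover}: R1→Dover 2·11=22, R2→Dover 6·19=114, R3→Dover 13·17=221, R4→Dover 9·11=99. Service 456; fixed 107; total 563.
{Dover, Pell}: service 456 + fixed 217 = 673
{Vance, Dover}: service 338 + fixed 337 = 675
{Vance, Dover, Tring, Pell, Holm}: R1→Dover 2·11=22, R2→Holm 5·19=95, R3→Vance 8·17=136, R4→Vance 6·11=66. Service 319; fixed 843; total 1162.
No other subset beats 563.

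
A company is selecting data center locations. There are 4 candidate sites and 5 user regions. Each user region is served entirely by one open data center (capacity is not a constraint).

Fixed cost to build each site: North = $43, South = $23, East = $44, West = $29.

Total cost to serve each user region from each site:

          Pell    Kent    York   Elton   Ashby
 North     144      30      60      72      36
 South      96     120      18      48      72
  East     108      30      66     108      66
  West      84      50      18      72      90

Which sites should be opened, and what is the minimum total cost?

Open North and South; minimum total cost 294.

For any fixed open set, each user region goes to its cheapest open site; total = fixed + service.
{North, South}: Pell→South 96, Kent→North 30, York→South 18, Elton→South 48, Ashby→North 36. Service 228; fixed 66; total 294.
{North, South, West}: service 216 + fixed 95 = 311
{North, West}: Pell→West 84, Kent→North 30, York→West 18, Elton→North 72, Ashby→North 36. Service 240; fixed 72; total 312.
{North, South, East, West}: service 216 + fixed 139 = 355
No other subset beats 294.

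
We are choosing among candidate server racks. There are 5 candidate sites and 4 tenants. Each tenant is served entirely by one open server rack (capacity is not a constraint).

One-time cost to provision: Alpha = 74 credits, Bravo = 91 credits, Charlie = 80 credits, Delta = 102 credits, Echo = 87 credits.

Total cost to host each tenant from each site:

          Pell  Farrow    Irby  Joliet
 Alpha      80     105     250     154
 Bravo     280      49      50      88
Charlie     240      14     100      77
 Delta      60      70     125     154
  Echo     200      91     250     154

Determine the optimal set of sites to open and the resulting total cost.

Open Alpha and Charlie; minimum total cost 425.

For any fixed open set, each tenant goes to its cheapest open site; total = fixed + service.
{Alpha, Charlie}: Pell→Alpha 80, Farrow→Charlie 14, Irby→Charlie 100, Joliet→Charlie 77. Service 271; fixed 154; total 425.
{Alpha, Bravo}: service 267 + fixed 165 = 432
{Charlie, Delta}: Pell→Delta 60, Farrow→Charlie 14, Irby→Charlie 100, Joliet→Charlie 77. Service 251; fixed 182; total 433.
{Alpha, Bravo, Charlie, Delta, Echo}: Pell→Delta 60, Farrow→Charlie 14, Irby→Bravo 50, Joliet→Charlie 77. Service 201; fixed 434; total 635.
No other subset beats 425.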